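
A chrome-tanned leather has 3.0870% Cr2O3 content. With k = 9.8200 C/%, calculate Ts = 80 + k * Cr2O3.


Formula: Ts = 80 + k * Cr2O3
Substituting: Ts = 80 + 9.8200 * 3.0870
Result: 110.3143 C


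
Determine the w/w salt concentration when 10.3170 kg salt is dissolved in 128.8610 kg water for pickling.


Formula: Conc = salt / (water + salt) * 100
Substituting: Conc = 10.3170 / (128.8610 + 10.3170) * 100
Result: 7.4128 %


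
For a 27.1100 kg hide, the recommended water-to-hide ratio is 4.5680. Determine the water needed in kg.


Formula: Water = hide_weight * ratio
Substituting: Water = 27.1100 * 4.5680
Result: 123.8385 kg


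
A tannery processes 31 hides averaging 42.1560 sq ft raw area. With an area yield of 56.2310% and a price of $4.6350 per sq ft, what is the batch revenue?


Raw_total = N * avg_area = 31 * 42.1560 = 1306.8360 sq ft
Finished = Raw_total * yield / 100 = 1306.8360 * 56.2310 / 100 = 734.8470 sq ft
Value = Finished * price = 734.8470 * 4.6350 = 3406.0156 $


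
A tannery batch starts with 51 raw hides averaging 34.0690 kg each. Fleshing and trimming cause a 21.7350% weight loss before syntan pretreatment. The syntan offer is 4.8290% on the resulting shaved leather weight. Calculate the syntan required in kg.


Total_raw = N * avg_wt = 51 * 34.0690 = 1737.5190 kg
Substrate = Total_raw * (1 - loss/100) = 1737.5190 * (1 - 21.7350/100) = 1359.8692 kg
Syntan = Substrate * pct / 100 = 1359.8692 * 4.8290 / 100 = 65.6681 kg


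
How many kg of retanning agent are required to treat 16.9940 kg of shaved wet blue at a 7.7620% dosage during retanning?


Formula: Retan = substrate * pct / 100
Substituting: Retan = 16.9940 * 7.7620 / 100
Result: 1.3191 kg


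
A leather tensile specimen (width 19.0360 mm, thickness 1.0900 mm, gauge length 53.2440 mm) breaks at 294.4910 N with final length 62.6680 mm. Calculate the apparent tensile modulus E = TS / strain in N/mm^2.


TS = F / (w * t) = 294.4910 / (19.0360 * 1.0900) = 14.1929 N/mm^2
strain = (Lf - L0) / L0 = (62.6680 - 53.2440) / 53.2440 = 0.1770
E = TS / strain = 14.1929 / 0.1770 = 80.1872 N/mm^2


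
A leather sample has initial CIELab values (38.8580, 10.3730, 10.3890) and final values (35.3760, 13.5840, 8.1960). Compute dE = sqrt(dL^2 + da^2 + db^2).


dL = -3.4820, da = 3.2110, db = -2.1930
dE = sqrt((-3.4820)^2 + 3.2110^2 + (-2.1930)^2) = 5.2196


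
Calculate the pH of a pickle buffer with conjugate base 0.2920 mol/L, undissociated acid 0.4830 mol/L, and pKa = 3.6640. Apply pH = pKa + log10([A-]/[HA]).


ratio = [A-] / [HA] = 0.2920 / 0.4830 = 0.6046
log10(ratio) = -0.2186
pH = pKa + log10(ratio) = 3.6640 - 0.2186 = 3.4454


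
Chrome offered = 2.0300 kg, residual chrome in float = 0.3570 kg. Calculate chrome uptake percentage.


Formula: Uptake = (offered - residual) / offered * 100
Substituting: Uptake = (2.0300 - 0.3570) / 2.0300 * 100
Result: 82.4138 %


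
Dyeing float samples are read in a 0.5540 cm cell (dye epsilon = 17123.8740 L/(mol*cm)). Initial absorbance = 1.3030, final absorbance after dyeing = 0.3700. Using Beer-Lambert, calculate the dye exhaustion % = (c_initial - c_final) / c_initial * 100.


c_initial = A_i / (epsilon * l) = 1.3030 / (17123.8740 * 0.5540) = 1.3735e-04 mol/L
c_final = A_f / (epsilon * l) = 0.3700 / (17123.8740 * 0.5540) = 3.9002e-05 mol/L
Exhaustion = (c_initial - c_final) / c_initial * 100 = (1.3735e-04 - 3.9002e-05) / 1.3735e-04 * 100 = 71.6040 %


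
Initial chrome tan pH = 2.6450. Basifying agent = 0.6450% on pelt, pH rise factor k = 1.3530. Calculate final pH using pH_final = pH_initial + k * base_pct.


Formula: pH_final = pH_initial + k * base_pct
Substituting: pH_final = 2.6450 + 1.3530 * 0.6450
Result: 3.5177


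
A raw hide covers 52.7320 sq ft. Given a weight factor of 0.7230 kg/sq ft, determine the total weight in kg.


Formula: Weight = area * weight_per_sqft
Substituting: Weight = 52.7320 * 0.7230
Result: 38.1252 kg


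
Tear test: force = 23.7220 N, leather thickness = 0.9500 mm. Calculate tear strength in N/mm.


Formula: Tear strength = force / thickness
Substituting: Tear strength = 23.7220 / 0.9500
Result: 24.9705 N/mm


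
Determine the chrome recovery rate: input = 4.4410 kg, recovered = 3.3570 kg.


Formula: Recovery = recovered / input * 100
Substituting: Recovery = 3.3570 / 4.4410 * 100
Result: 75.5911 %


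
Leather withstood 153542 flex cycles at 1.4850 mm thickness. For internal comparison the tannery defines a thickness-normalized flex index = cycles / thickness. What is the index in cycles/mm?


Formula: Index = cycles / thickness
Substituting: Index = 153542 / 1.4850
Result: 103395.2862 cycles/mm


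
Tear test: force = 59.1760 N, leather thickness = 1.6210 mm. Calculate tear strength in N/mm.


Formula: Tear strength = force / thickness
Substituting: Tear strength = 59.1760 / 1.6210
Result: 36.5059 N/mm


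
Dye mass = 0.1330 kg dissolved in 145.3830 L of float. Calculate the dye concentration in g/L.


Formula: Conc = dye_mass(kg) / volume(L) * 1000
Substituting: Conc = 0.1330 / 145.3830 * 1000
Result: 0.9148 g/L


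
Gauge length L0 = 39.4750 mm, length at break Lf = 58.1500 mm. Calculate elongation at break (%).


Formula: Elongation = (Lf - L0) / L0 * 100
Substituting: Elongation = (58.1500 - 39.4750) / 39.4750 * 100
Result: 47.3084 %


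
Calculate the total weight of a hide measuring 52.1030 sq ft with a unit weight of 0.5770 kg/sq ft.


Formula: Weight = area * weight_per_sqft
Substituting: Weight = 52.1030 * 0.5770
Result: 30.0634 kg


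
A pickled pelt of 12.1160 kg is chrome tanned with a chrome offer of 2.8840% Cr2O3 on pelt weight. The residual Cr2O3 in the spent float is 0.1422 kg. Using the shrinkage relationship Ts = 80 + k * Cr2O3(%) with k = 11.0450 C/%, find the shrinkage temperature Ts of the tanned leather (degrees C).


Offered = pelt * offer_pct / 100 = 12.1160 * 2.8840 / 100 = 0.3494 kg
Uptake = offered - residual = 0.3494 - 0.1422 = 0.2072 kg
Cr2O3% on pelt = uptake / pelt * 100 = 0.2072 / 12.1160 * 100 = 1.7103 %
Ts = 80 + k * Cr2O3% = 80 + 11.0450 * 1.7103 = 98.8908 C


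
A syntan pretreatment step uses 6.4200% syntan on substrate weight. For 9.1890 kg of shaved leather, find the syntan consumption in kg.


Formula: Syntan = substrate * pct / 100
Substituting: Syntan = 9.1890 * 6.4200 / 100
Result: 0.5899 kg


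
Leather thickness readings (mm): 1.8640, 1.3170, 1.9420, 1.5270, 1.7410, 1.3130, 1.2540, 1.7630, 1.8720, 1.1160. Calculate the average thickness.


Formula: Average = sum / n
Substituting: Average = 15.7090 / 10
Result: 1.5709 mm


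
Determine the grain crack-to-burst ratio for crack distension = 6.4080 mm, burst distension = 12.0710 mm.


Formula: Ratio = crack / burst
Substituting: Ratio = 6.4080 / 12.0710
Result: 0.5309


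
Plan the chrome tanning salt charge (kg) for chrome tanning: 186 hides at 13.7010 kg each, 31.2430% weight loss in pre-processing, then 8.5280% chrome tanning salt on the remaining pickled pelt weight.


Total_raw = N * avg_wt = 186 * 13.7010 = 2548.3860 kg
Substrate = Total_raw * (1 - loss/100) = 2548.3860 * (1 - 31.2430/100) = 1752.1938 kg
Chrome = Substrate * pct / 100 = 1752.1938 * 8.5280 / 100 = 149.4271 kg


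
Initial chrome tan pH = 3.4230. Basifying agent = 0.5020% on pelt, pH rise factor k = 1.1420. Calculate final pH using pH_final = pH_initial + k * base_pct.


Formula: pH_final = pH_initial + k * base_pct
Substituting: pH_final = 3.4230 + 1.1420 * 0.5020
Result: 3.9963


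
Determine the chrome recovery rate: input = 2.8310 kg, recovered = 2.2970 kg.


Formula: Recovery = recovered / input * 100
Substituting: Recovery = 2.2970 / 2.8310 * 100
Result: 81.1374 %


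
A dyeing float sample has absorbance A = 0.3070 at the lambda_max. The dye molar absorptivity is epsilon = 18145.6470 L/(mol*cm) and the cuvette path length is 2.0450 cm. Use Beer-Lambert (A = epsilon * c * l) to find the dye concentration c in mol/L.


Formula: c = A / (epsilon * l)
Substituting: c = 0.3070 / (18145.6470 * 2.0450)
Result: 8.2732e-06 mol/L


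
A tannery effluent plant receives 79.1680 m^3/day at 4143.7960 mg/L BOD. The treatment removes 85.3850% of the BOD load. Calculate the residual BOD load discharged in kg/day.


Load_in = volume * conc / 1000 = 79.1680 * 4143.7960 / 1000 = 328.0560 kg/day
Removed = Load_in * eff / 100 = 328.0560 * 85.3850 / 100 = 280.1107 kg/day
Load_out = Load_in - Removed = 328.0560 - 280.1107 = 47.9454 kg/day


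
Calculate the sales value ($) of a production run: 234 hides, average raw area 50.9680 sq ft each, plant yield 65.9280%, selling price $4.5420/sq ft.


Raw_total = N * avg_area = 234 * 50.9680 = 11926.5120 sq ft
Finished = Raw_total * yield / 100 = 11926.5120 * 65.9280 / 100 = 7862.9108 sq ft
Value = Finished * price = 7862.9108 * 4.5420 = 35713.3410 $


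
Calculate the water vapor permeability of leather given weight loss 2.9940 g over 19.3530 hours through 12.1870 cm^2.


Formula: WVP = loss / (area * time)
Substituting: WVP = 2.9940 / (12.1870 * 19.3530)
Result: 0.0126942 g/(cm^2*hr)


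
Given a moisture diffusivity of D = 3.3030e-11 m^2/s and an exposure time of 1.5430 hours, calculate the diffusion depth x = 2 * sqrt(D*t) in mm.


t = 1.5430 hr * 3600 = 5554.8000 s
D * t = 3.3030e-11 * 5554.8000 = 1.8348e-07
x = 2 * sqrt(D*t) = 2 * sqrt(1.8348e-07) = 8.5668e-04 m = 0.8567 mm


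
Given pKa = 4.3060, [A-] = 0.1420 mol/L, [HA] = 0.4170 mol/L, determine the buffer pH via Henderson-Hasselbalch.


ratio = [A-] / [HA] = 0.1420 / 0.4170 = 0.3405
log10(ratio) = -0.4678
pH = pKa + log10(ratio) = 4.3060 - 0.4678 = 3.8382


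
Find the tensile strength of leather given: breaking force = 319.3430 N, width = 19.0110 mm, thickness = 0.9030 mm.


Formula: TS = force / (width * thickness)
Substituting: TS = 319.3430 / (19.0110 * 0.9030)
Result: 18.6022 N/mm^2


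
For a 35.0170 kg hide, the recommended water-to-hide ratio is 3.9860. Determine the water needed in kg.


Formula: Water = hide_weight * ratio
Substituting: Water = 35.0170 * 3.9860
Result: 139.5778 kg


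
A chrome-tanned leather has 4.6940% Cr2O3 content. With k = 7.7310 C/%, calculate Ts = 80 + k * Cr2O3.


Formula: Ts = 80 + k * Cr2O3
Substituting: Ts = 80 + 7.7310 * 4.6940
Result: 116.2893 C


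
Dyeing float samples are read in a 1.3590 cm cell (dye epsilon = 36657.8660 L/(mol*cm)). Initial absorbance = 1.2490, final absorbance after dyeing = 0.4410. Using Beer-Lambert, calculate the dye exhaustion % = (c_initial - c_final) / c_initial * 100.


c_initial = A_i / (epsilon * l) = 1.2490 / (36657.8660 * 1.3590) = 2.5071e-05 mol/L
c_final = A_f / (epsilon * l) = 0.4410 / (36657.8660 * 1.3590) = 8.8522e-06 mol/L
Exhaustion = (c_initial - c_final) / c_initial * 100 = (2.5071e-05 - 8.8522e-06) / 2.5071e-05 * 100 = 64.6918 %


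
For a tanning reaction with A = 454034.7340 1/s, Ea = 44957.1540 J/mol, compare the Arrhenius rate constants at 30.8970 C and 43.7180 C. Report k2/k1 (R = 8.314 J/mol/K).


T1 = 30.8970 + 273.15 = 304.0470 K; T2 = 43.7180 + 273.15 = 316.8680 K
k1 = A * exp(-Ea/(R*T1)) = 454034.7340 * exp(-44957.1540/(8.314*304.0470)) = 0.00857561 1/s
k2 = A * exp(-Ea/(R*T2)) = 454034.7340 * exp(-44957.1540/(8.314*316.8680)) = 0.017611 1/s
k2/k1 = 0.017611 / 0.00857561 = 2.0536


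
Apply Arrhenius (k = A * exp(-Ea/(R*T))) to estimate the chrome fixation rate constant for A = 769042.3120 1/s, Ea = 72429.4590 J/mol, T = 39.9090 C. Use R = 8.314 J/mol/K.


T_K = T_C + 273.15 = 39.9090 + 273.15 = 313.0590 K
exponent = -Ea / (R * T_K) = -72429.4590 / (8.314 * 313.0590) = -27.8278
k = A * exp(exponent) = 769042.3120 * exp(-27.8278) = 6.3166e-07 1/s


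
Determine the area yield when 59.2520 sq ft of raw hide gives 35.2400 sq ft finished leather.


Formula: Yield = finished / raw * 100
Substituting: Yield = 35.2400 / 59.2520 * 100
Result: 59.4748 %


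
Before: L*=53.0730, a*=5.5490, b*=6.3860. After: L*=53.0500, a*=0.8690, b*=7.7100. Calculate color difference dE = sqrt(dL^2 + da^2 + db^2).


dL = -0.023, da = -4.6800, db = 1.3240
dE = sqrt((-0.023)^2 + (-4.6800)^2 + 1.3240^2) = 4.8637


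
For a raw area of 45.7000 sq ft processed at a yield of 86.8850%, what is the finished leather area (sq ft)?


Formula: finished = raw * yield / 100
Substituting: finished = 45.7000 * 86.8850 / 100
Result: 39.7064 sq ft


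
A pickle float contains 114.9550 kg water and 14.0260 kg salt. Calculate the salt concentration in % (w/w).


Formula: Conc = salt / (water + salt) * 100
Substituting: Conc = 14.0260 / (114.9550 + 14.0260) * 100
Result: 10.8745 %


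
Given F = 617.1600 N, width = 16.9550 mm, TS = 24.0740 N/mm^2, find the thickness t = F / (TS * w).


Formula: t = F / (TS * w)
Substituting: t = 617.1600 / (24.0740 * 16.9550)
Result: 1.5120 mm


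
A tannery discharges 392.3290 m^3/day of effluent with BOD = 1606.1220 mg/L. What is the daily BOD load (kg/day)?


Formula: BOD_load = volume * conc / 1000
Substituting: BOD_load = 392.3290 * 1606.1220 / 1000
Result: 630.1282 kg/day


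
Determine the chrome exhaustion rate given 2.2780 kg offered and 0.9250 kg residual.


Formula: Uptake = (offered - residual) / offered * 100
Substituting: Uptake = (2.2780 - 0.9250) / 2.2780 * 100
Result: 59.3942 %


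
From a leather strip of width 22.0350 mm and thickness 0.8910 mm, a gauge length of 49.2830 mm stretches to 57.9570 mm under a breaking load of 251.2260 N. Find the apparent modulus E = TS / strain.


TS = F / (w * t) = 251.2260 / (22.0350 * 0.8910) = 12.7960 N/mm^2
strain = (Lf - L0) / L0 = (57.9570 - 49.2830) / 49.2830 = 0.1760
E = TS / strain = 12.7960 / 0.1760 = 72.7029 N/mm^2


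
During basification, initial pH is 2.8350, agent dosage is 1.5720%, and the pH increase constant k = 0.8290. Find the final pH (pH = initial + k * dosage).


Formula: pH_final = pH_initial + k * base_pct
Substituting: pH_final = 2.8350 + 0.8290 * 1.5720
Result: 4.1382


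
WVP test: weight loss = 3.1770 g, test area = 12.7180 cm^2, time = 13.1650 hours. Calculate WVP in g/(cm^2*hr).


Formula: WVP = loss / (area * time)
Substituting: WVP = 3.1770 / (12.7180 * 13.1650)
Result: 0.0189748 g/(cm^2*hr)


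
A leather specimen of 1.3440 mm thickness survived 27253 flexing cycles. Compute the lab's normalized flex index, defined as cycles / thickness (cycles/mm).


Formula: Index = cycles / thickness
Substituting: Index = 27253 / 1.3440
Result: 20277.5298 cycles/mm


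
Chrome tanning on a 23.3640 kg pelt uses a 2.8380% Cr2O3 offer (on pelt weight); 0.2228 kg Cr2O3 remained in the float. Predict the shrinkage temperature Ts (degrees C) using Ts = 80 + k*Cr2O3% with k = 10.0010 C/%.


Offered = pelt * offer_pct / 100 = 23.3640 * 2.8380 / 100 = 0.6631 kg
Uptake = offered - residual = 0.6631 - 0.2228 = 0.4403 kg
Cr2O3% on pelt = uptake / pelt * 100 = 0.4403 / 23.3640 * 100 = 1.8844 %
Ts = 80 + k * Cr2O3% = 80 + 10.0010 * 1.8844 = 98.8458 C


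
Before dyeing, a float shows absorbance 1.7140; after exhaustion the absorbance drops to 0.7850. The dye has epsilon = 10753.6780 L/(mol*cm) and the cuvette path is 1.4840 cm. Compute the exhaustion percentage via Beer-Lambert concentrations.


c_initial = A_i / (epsilon * l) = 1.7140 / (10753.6780 * 1.4840) = 1.0740e-04 mol/L
c_final = A_f / (epsilon * l) = 0.7850 / (10753.6780 * 1.4840) = 4.9190e-05 mol/L
Exhaustion = (c_initial - c_final) / c_initial * 100 = (1.0740e-04 - 4.9190e-05) / 1.0740e-04 * 100 = 54.2007 %


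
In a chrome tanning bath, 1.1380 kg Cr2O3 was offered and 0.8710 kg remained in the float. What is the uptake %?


Formula: Uptake = (offered - residual) / offered * 100
Substituting: Uptake = (1.1380 - 0.8710) / 1.1380 * 100
Result: 23.4622 %


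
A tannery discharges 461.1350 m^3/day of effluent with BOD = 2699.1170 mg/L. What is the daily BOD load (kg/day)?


Formula: BOD_load = volume * conc / 1000
Substituting: BOD_load = 461.1350 * 2699.1170 / 1000
Result: 1244.6573 kg/day


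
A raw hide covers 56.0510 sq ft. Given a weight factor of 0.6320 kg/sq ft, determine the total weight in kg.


Formula: Weight = area * weight_per_sqft
Substituting: Weight = 56.0510 * 0.6320
Result: 35.4242 kg


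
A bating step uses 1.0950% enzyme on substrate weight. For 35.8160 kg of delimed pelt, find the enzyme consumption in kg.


Formula: Enzyme = substrate * pct / 100
Substituting: Enzyme = 35.8160 * 1.0950 / 100
Result: 0.3922 kg


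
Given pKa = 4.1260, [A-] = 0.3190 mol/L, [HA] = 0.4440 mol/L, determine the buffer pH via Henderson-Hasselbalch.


ratio = [A-] / [HA] = 0.3190 / 0.4440 = 0.7185
log10(ratio) = -0.1436
pH = pKa + log10(ratio) = 4.1260 - 0.1436 = 3.9824


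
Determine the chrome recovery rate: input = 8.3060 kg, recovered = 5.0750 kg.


Formula: Recovery = recovered / input * 100
Substituting: Recovery = 5.0750 / 8.3060 * 100
Result: 61.1004 %


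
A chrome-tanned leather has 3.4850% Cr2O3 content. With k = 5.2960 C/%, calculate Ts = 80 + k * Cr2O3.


Formula: Ts = 80 + k * Cr2O3
Substituting: Ts = 80 + 5.2960 * 3.4850
Result: 98.4566 C


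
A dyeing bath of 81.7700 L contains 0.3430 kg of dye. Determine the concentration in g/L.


Formula: Conc = dye_mass(kg) / volume(L) * 1000
Substituting: Conc = 0.3430 / 81.7700 * 1000
Result: 4.1947 g/L


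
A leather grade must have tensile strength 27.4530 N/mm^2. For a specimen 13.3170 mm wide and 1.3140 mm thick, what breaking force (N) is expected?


Formula: F = TS * w * t
Substituting: F = 27.4530 * 13.3170 * 1.3140
Result: 480.3874 N


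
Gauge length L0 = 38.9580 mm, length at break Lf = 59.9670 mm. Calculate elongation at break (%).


Formula: Elongation = (Lf - L0) / L0 * 100
Substituting: Elongation = (59.9670 - 38.9580) / 38.9580 * 100
Result: 53.9273 %


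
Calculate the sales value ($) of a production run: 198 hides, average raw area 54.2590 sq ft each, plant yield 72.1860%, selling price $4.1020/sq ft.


Raw_total = N * avg_area = 198 * 54.2590 = 10743.2820 sq ft
Finished = Raw_total * yield / 100 = 10743.2820 * 72.1860 / 100 = 7755.1455 sq ft
Value = Finished * price = 7755.1455 * 4.1020 = 31811.6070 $


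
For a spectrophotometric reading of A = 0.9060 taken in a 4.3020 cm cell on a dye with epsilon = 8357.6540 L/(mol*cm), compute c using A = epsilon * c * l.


Formula: c = A / (epsilon * l)
Substituting: c = 0.9060 / (8357.6540 * 4.3020)
Result: 2.5198e-05 mol/L


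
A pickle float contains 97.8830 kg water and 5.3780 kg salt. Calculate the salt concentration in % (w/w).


Formula: Conc = salt / (water + salt) * 100
Substituting: Conc = 5.3780 / (97.8830 + 5.3780) * 100
Result: 5.2082 %


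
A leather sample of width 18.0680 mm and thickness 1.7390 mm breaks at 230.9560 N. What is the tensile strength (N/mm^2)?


Formula: TS = force / (width * thickness)
Substituting: TS = 230.9560 / (18.0680 * 1.7390)
Result: 7.3505 N/mm^2


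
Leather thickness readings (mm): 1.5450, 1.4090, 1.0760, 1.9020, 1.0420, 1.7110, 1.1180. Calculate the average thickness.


Formula: Average = sum / n
Substituting: Average = 9.8030 / 7
Result: 1.4004 mm


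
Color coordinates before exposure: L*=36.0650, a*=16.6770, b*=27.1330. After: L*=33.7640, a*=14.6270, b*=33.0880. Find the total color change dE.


dL = -2.3010, da = -2.0500, db = 5.9550
dE = sqrt((-2.3010)^2 + (-2.0500)^2 + 5.9550^2) = 6.7052


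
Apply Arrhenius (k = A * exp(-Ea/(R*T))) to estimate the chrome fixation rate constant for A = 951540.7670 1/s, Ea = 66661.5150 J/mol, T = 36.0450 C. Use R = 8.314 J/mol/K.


T_K = T_C + 273.15 = 36.0450 + 273.15 = 309.1950 K
exponent = -Ea / (R * T_K) = -66661.5150 / (8.314 * 309.1950) = -25.9318
k = A * exp(exponent) = 951540.7670 * exp(-25.9318) = 5.2046e-06 1/s


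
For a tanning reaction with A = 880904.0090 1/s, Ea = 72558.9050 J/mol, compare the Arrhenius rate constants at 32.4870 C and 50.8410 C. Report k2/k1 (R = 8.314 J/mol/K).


T1 = 32.4870 + 273.15 = 305.6370 K; T2 = 50.8410 + 273.15 = 323.9910 K
k1 = A * exp(-Ea/(R*T1)) = 880904.0090 * exp(-72558.9050/(8.314*305.6370)) = 3.4983e-07 1/s
k2 = A * exp(-Ea/(R*T2)) = 880904.0090 * exp(-72558.9050/(8.314*323.9910)) = 1.7635e-06 1/s
k2/k1 = 1.7635e-06 / 3.4983e-07 = 5.0410


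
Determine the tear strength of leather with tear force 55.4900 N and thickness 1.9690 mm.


Formula: Tear strength = force / thickness
Substituting: Tear strength = 55.4900 / 1.9690
Result: 28.1818 N/mm


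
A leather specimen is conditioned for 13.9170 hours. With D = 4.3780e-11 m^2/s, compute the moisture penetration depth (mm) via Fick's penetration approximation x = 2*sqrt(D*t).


t = 13.9170 hr * 3600 = 50101.2000 s
D * t = 4.3780e-11 * 50101.2000 = 2.1934e-06
x = 2 * sqrt(D*t) = 2 * sqrt(2.1934e-06) = 0.00296205 m = 2.9620 mm


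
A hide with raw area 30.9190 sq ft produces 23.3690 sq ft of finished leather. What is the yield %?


Formula: Yield = finished / raw * 100
Substituting: Yield = 23.3690 / 30.9190 * 100
Result: 75.5814 %


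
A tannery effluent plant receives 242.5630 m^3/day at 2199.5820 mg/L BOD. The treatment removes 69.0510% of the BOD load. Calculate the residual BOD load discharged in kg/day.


Load_in = volume * conc / 1000 = 242.5630 * 2199.5820 / 1000 = 533.5372 kg/day
Removed = Load_in * eff / 100 = 533.5372 * 69.0510 / 100 = 368.4128 kg/day
Load_out = Load_in - Removed = 533.5372 - 368.4128 = 165.1244 kg/day


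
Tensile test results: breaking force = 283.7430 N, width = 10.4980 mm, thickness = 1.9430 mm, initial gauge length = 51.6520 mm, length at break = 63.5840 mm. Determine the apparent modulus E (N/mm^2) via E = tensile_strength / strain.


TS = F / (w * t) = 283.7430 / (10.4980 * 1.9430) = 13.9106 N/mm^2
strain = (Lf - L0) / L0 = (63.5840 - 51.6520) / 51.6520 = 0.2310
E = TS / strain = 13.9106 / 0.2310 = 60.2171 N/mm^2


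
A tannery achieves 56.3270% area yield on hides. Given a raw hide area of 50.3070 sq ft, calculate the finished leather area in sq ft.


Formula: finished = raw * yield / 100
Substituting: finished = 50.3070 * 56.3270 / 100
Result: 28.3364 sq ft


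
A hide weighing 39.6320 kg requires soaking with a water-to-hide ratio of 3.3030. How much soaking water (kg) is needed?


Formula: Water = hide_weight * ratio
Substituting: Water = 39.6320 * 3.3030
Result: 130.9045 kg


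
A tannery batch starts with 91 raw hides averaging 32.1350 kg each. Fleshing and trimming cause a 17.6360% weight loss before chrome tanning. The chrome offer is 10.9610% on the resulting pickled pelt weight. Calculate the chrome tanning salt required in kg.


Total_raw = N * avg_wt = 91 * 32.1350 = 2924.2850 kg
Substrate = Total_raw * (1 - loss/100) = 2924.2850 * (1 - 17.6360/100) = 2408.5581 kg
Chrome = Substrate * pct / 100 = 2408.5581 * 10.9610 / 100 = 264.0021 kg


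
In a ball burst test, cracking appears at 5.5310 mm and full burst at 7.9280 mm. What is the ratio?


Formula: Ratio = crack / burst
Substituting: Ratio = 5.5310 / 7.9280
Result: 0.6977


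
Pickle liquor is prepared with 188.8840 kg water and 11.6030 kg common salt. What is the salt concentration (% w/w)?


Formula: Conc = salt / (water + salt) * 100
Substituting: Conc = 11.6030 / (188.8840 + 11.6030) * 100
Result: 5.7874 %


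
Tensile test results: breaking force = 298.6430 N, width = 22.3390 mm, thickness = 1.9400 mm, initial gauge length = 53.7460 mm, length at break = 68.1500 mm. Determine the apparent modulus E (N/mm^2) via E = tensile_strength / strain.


TS = F / (w * t) = 298.6430 / (22.3390 * 1.9400) = 6.8911 N/mm^2
strain = (Lf - L0) / L0 = (68.1500 - 53.7460) / 53.7460 = 0.2680
E = TS / strain = 6.8911 / 0.2680 = 25.7128 N/mm^2


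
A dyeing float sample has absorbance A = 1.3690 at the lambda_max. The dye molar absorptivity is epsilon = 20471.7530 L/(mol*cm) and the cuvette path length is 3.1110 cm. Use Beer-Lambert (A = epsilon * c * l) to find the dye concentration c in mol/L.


Formula: c = A / (epsilon * l)
Substituting: c = 1.3690 / (20471.7530 * 3.1110)
Result: 2.1496e-05 mol/L


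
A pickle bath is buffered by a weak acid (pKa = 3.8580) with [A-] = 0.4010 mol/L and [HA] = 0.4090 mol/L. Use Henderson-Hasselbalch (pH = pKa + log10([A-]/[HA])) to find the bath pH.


ratio = [A-] / [HA] = 0.4010 / 0.4090 = 0.9804
log10(ratio) = -0.00857894
pH = pKa + log10(ratio) = 3.8580 - 0.00857894 = 3.8494


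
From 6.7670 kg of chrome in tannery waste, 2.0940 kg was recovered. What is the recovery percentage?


Formula: Recovery = recovered / input * 100
Substituting: Recovery = 2.0940 / 6.7670 * 100
Result: 30.9443 %


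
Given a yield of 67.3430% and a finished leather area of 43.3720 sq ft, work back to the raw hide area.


Formula: raw = finished * 100 / yield
Substituting: raw = 43.3720 * 100 / 67.3430
Result: 64.4046 sq ft


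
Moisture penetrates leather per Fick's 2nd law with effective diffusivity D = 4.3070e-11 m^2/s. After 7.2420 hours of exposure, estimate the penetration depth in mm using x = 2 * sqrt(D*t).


t = 7.2420 hr * 3600 = 26071.2000 s
D * t = 4.3070e-11 * 26071.2000 = 1.1229e-06
x = 2 * sqrt(D*t) = 2 * sqrt(1.1229e-06) = 0.00211933 m = 2.1193 mm


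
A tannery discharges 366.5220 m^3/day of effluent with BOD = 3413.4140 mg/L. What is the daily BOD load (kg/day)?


Formula: BOD_load = volume * conc / 1000
Substituting: BOD_load = 366.5220 * 3413.4140 / 1000
Result: 1251.0913 kg/day


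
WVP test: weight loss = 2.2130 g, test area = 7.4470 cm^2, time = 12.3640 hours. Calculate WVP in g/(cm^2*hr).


Formula: WVP = loss / (area * time)
Substituting: WVP = 2.2130 / (7.4470 * 12.3640)
Result: 0.0240348 g/(cm^2*hr)


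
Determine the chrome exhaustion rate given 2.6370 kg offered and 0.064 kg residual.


Formula: Uptake = (offered - residual) / offered * 100
Substituting: Uptake = (2.6370 - 0.064) / 2.6370 * 100
Result: 97.5730 %


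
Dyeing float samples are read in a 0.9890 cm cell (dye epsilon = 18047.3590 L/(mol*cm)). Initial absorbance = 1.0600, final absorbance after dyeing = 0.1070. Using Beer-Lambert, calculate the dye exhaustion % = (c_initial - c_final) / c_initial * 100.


c_initial = A_i / (epsilon * l) = 1.0600 / (18047.3590 * 0.9890) = 5.9388e-05 mol/L
c_final = A_f / (epsilon * l) = 0.1070 / (18047.3590 * 0.9890) = 5.9948e-06 mol/L
Exhaustion = (c_initial - c_final) / c_initial * 100 = (5.9388e-05 - 5.9948e-06) / 5.9388e-05 * 100 = 89.9057 %


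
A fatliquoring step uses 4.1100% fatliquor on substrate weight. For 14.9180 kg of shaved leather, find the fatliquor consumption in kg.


Formula: Fat = substrate * pct / 100
Substituting: Fat = 14.9180 * 4.1100 / 100
Result: 0.6131 kg


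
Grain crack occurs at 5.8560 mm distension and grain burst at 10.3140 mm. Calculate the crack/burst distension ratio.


Formula: Ratio = crack / burst
Substituting: Ratio = 5.8560 / 10.3140
Result: 0.5678


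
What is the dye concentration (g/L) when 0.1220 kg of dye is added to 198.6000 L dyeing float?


Formula: Conc = dye_mass(kg) / volume(L) * 1000
Substituting: Conc = 0.1220 / 198.6000 * 1000
Result: 0.6143 g/L


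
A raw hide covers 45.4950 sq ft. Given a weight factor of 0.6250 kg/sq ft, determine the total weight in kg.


Formula: Weight = area * weight_per_sqft
Substituting: Weight = 45.4950 * 0.6250
Result: 28.4344 kg


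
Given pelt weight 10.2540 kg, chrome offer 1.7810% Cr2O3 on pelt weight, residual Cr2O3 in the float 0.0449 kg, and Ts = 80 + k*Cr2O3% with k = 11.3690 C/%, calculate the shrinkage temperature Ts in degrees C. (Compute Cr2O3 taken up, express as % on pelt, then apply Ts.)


Offered = pelt * offer_pct / 100 = 10.2540 * 1.7810 / 100 = 0.1826 kg
Uptake = offered - residual = 0.1826 - 0.0449 = 0.1377 kg
Cr2O3% on pelt = uptake / pelt * 100 = 0.1377 / 10.2540 * 100 = 1.3431 %
Ts = 80 + k * Cr2O3% = 80 + 11.3690 * 1.3431 = 95.2700 C


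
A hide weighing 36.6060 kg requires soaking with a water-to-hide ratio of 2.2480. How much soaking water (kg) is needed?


Formula: Water = hide_weight * ratio
Substituting: Water = 36.6060 * 2.2480
Result: 82.2903 kg


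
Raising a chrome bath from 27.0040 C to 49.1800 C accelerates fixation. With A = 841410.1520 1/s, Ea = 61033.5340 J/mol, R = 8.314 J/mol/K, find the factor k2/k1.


T1 = 27.0040 + 273.15 = 300.1540 K; T2 = 49.1800 + 273.15 = 322.3300 K
k1 = A * exp(-Ea/(R*T1)) = 841410.1520 * exp(-61033.5340/(8.314*300.1540)) = 2.0100e-05 1/s
k2 = A * exp(-Ea/(R*T2)) = 841410.1520 * exp(-61033.5340/(8.314*322.3300)) = 1.0813e-04 1/s
k2/k1 = 1.0813e-04 / 2.0100e-05 = 5.3799


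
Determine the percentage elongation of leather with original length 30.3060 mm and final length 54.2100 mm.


Formula: Elongation = (Lf - L0) / L0 * 100
Substituting: Elongation = (54.2100 - 30.3060) / 30.3060 * 100
Result: 78.8755 %


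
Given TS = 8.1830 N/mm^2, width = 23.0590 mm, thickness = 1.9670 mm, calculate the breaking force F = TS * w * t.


Formula: F = TS * w * t
Substituting: F = 8.1830 * 23.0590 * 1.9670
Result: 371.1568 N


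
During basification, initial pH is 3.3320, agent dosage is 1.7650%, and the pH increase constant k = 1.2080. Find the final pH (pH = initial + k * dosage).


Formula: pH_final = pH_initial + k * base_pct
Substituting: pH_final = 3.3320 + 1.2080 * 1.7650
Result: 5.4641


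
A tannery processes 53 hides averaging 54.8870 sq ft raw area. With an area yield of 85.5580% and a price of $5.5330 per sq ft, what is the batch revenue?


Raw_total = N * avg_area = 53 * 54.8870 = 2909.0110 sq ft
Finished = Raw_total * yield / 100 = 2909.0110 * 85.5580 / 100 = 2488.8916 sq ft
Value = Finished * price = 2488.8916 * 5.5330 = 13771.0374 $


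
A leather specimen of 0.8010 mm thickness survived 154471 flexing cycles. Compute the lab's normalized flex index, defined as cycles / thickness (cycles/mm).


Formula: Index = cycles / thickness
Substituting: Index = 154471 / 0.8010
Result: 192847.6904 cycles/mm


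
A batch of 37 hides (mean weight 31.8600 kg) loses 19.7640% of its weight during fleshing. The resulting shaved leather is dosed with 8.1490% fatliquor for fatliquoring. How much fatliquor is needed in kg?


Total_raw = N * avg_wt = 37 * 31.8600 = 1178.8200 kg
Substrate = Total_raw * (1 - loss/100) = 1178.8200 * (1 - 19.7640/100) = 945.8380 kg
Fat = Substrate * pct / 100 = 945.8380 * 8.1490 / 100 = 77.0763 kg


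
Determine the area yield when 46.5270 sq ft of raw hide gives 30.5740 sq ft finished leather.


Formula: Yield = finished / raw * 100
Substituting: Yield = 30.5740 / 46.5270 * 100
Result: 65.7124 %


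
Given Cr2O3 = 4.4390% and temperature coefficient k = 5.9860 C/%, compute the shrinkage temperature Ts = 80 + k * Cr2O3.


Formula: Ts = 80 + k * Cr2O3
Substituting: Ts = 80 + 5.9860 * 4.4390
Result: 106.5719 C


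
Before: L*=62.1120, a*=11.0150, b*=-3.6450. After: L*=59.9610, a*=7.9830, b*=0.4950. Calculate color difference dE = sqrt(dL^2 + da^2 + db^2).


dL = -2.1510, da = -3.0320, db = 4.1400
dE = sqrt((-2.1510)^2 + (-3.0320)^2 + 4.1400^2) = 5.5641


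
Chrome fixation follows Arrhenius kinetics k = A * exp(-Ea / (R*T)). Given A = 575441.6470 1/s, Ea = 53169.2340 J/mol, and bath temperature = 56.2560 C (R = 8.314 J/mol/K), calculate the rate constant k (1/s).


T_K = T_C + 273.15 = 56.2560 + 273.15 = 329.4060 K
exponent = -Ea / (R * T_K) = -53169.2340 / (8.314 * 329.4060) = -19.4142
k = A * exp(exponent) = 575441.6470 * exp(-19.4142) = 0.00213075 1/s


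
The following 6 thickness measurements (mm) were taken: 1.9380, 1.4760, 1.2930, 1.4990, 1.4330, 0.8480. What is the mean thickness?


Formula: Average = sum / n
Substituting: Average = 8.4870 / 6
Result: 1.4145 mm


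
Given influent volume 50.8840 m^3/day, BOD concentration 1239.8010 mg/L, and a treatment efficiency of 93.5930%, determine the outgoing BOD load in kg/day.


Load_in = volume * conc / 1000 = 50.8840 * 1239.8010 / 1000 = 63.0860 kg/day
Removed = Load_in * eff / 100 = 63.0860 * 93.5930 / 100 = 59.0441 kg/day
Load_out = Load_in - Removed = 63.0860 - 59.0441 = 4.0419 kg/day


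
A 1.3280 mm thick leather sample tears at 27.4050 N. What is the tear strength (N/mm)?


Formula: Tear strength = force / thickness
Substituting: Tear strength = 27.4050 / 1.3280
Result: 20.6363 N/mm


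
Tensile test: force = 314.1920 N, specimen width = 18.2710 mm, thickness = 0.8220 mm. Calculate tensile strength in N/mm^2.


Formula: TS = force / (width * thickness)
Substituting: TS = 314.1920 / (18.2710 * 0.8220)
Result: 20.9200 N/mm^2


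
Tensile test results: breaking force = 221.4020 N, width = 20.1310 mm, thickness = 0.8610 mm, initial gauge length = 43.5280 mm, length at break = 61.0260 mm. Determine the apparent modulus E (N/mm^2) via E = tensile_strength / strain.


TS = F / (w * t) = 221.4020 / (20.1310 * 0.8610) = 12.7736 N/mm^2
strain = (Lf - L0) / L0 = (61.0260 - 43.5280) / 43.5280 = 0.4020
E = TS / strain = 12.7736 / 0.4020 = 31.7756 N/mm^2


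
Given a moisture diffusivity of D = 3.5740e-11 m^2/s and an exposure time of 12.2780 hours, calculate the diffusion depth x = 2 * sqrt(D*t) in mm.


t = 12.2780 hr * 3600 = 44200.8000 s
D * t = 3.5740e-11 * 44200.8000 = 1.5797e-06
x = 2 * sqrt(D*t) = 2 * sqrt(1.5797e-06) = 0.00251375 m = 2.5138 mm


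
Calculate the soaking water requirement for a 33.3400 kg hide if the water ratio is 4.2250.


Formula: Water = hide_weight * ratio
Substituting: Water = 33.3400 * 4.2250
Result: 140.8615 kg


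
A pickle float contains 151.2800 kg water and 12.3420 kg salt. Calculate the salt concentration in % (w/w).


Formula: Conc = salt / (water + salt) * 100
Substituting: Conc = 12.3420 / (151.2800 + 12.3420) * 100
Result: 7.5430 %


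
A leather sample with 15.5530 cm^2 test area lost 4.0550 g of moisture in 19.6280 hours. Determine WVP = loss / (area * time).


Formula: WVP = loss / (area * time)
Substituting: WVP = 4.0550 / (15.5530 * 19.6280)
Result: 0.0132831 g/(cm^2*hr)


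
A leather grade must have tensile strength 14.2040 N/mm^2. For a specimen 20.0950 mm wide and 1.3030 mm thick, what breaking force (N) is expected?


Formula: F = TS * w * t
Substituting: F = 14.2040 * 20.0950 * 1.3030
Result: 371.9145 N


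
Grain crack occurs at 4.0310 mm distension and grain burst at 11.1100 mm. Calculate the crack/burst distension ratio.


Formula: Ratio = crack / burst
Substituting: Ratio = 4.0310 / 11.1100
Result: 0.3628


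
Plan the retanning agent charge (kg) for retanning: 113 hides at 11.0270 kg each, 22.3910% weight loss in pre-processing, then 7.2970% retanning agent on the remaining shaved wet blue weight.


Total_raw = N * avg_wt = 113 * 11.0270 = 1246.0510 kg
Substrate = Total_raw * (1 - loss/100) = 1246.0510 * (1 - 22.3910/100) = 967.0477 kg
Retan = Substrate * pct / 100 = 967.0477 * 7.2970 / 100 = 70.5655 kg


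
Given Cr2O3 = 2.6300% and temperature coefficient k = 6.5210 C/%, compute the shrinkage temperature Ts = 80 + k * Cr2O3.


Formula: Ts = 80 + k * Cr2O3
Substituting: Ts = 80 + 6.5210 * 2.6300
Result: 97.1502 C


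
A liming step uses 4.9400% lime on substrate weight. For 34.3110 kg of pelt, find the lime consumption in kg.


Formula: Lime = substrate * pct / 100
Substituting: Lime = 34.3110 * 4.9400 / 100
Result: 1.6950 kg


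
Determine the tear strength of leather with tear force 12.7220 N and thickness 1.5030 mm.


Formula: Tear strength = force / thickness
Substituting: Tear strength = 12.7220 / 1.5030
Result: 8.4644 N/mm


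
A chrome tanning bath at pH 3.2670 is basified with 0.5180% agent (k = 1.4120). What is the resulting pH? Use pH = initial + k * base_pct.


Formula: pH_final = pH_initial + k * base_pct
Substituting: pH_final = 3.2670 + 1.4120 * 0.5180
Result: 3.9984


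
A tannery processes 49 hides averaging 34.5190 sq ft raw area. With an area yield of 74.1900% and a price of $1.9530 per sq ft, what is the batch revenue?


Raw_total = N * avg_area = 49 * 34.5190 = 1691.4310 sq ft
Finished = Raw_total * yield / 100 = 1691.4310 * 74.1900 / 100 = 1254.8727 sq ft
Value = Finished * price = 1254.8727 * 1.9530 = 2450.7663 $


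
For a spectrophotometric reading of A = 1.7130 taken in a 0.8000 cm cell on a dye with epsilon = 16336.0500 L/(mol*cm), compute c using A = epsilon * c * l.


Formula: c = A / (epsilon * l)
Substituting: c = 1.7130 / (16336.0500 * 0.8000)
Result: 1.3108e-04 mol/L


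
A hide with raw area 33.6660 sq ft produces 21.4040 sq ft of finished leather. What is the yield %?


Formula: Yield = finished / raw * 100
Substituting: Yield = 21.4040 / 33.6660 * 100
Result: 63.5775 %


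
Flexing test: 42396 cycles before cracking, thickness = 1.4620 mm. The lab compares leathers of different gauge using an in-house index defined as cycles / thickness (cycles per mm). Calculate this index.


Formula: Index = cycles / thickness
Substituting: Index = 42396 / 1.4620
Result: 28998.6320 cycles/mm


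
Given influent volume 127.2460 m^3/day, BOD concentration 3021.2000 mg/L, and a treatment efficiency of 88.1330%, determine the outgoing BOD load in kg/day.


Load_in = volume * conc / 1000 = 127.2460 * 3021.2000 / 1000 = 384.4356 kg/day
Removed = Load_in * eff / 100 = 384.4356 * 88.1330 / 100 = 338.8146 kg/day
Load_out = Load_in - Removed = 384.4356 - 338.8146 = 45.6210 kg/day


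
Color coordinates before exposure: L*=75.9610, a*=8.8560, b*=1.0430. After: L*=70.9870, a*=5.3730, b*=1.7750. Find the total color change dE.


dL = -4.9740, da = -3.4830, db = 0.7320
dE = sqrt((-4.9740)^2 + (-3.4830)^2 + 0.7320^2) = 6.1162


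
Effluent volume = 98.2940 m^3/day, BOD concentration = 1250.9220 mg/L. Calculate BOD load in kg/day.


Formula: BOD_load = volume * conc / 1000
Substituting: BOD_load = 98.2940 * 1250.9220 / 1000
Result: 122.9581 kg/day


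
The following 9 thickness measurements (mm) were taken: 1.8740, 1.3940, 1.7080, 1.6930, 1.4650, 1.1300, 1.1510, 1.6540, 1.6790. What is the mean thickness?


Formula: Average = sum / n
Substituting: Average = 13.7480 / 9
Result: 1.5276 mm


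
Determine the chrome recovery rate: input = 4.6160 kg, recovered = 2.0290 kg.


Formula: Recovery = recovered / input * 100
Substituting: Recovery = 2.0290 / 4.6160 * 100
Result: 43.9558 %


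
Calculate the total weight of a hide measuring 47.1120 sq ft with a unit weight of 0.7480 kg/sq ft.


Formula: Weight = area * weight_per_sqft
Substituting: Weight = 47.1120 * 0.7480
Result: 35.2398 kg


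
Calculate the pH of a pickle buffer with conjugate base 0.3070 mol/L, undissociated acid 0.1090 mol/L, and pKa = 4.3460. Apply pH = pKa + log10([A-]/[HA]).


ratio = [A-] / [HA] = 0.3070 / 0.1090 = 2.8165
log10(ratio) = 0.4497
pH = pKa + log10(ratio) = 4.3460 + 0.4497 = 4.7957


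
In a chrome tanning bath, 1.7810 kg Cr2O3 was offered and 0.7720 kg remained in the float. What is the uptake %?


Formula: Uptake = (offered - residual) / offered * 100
Substituting: Uptake = (1.7810 - 0.7720) / 1.7810 * 100
Result: 56.6536 %


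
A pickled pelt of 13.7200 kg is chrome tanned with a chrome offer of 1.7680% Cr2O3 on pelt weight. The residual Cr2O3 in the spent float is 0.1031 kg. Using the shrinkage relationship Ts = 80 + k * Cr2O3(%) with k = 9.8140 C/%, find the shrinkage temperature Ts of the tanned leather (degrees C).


Offered = pelt * offer_pct / 100 = 13.7200 * 1.7680 / 100 = 0.2426 kg
Uptake = offered - residual = 0.2426 - 0.1031 = 0.1395 kg
Cr2O3% on pelt = uptake / pelt * 100 = 0.1395 / 13.7200 * 100 = 1.0165 %
Ts = 80 + k * Cr2O3% = 80 + 9.8140 * 1.0165 = 89.9763 C


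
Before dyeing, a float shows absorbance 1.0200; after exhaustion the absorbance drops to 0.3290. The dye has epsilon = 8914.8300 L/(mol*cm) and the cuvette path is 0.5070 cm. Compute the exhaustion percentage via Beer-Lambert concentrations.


c_initial = A_i / (epsilon * l) = 1.0200 / (8914.8300 * 0.5070) = 2.2567e-04 mol/L
c_final = A_f / (epsilon * l) = 0.3290 / (8914.8300 * 0.5070) = 7.2791e-05 mol/L
Exhaustion = (c_initial - c_final) / c_initial * 100 = (2.2567e-04 - 7.2791e-05) / 2.2567e-04 * 100 = 67.7451 %
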